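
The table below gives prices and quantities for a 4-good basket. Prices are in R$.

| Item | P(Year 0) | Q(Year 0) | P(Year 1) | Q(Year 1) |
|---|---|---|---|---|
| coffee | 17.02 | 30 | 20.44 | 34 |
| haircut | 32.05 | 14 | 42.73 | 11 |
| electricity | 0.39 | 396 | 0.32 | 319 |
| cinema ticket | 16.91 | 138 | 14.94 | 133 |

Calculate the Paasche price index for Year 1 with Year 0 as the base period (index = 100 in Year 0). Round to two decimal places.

Paasche price index uses current-period quantities as weights.
ΣP(Year 1)·Q(Year 1) = 20.44×34 + 42.73×11 + 0.32×319 + 14.94×133 = 694.96 + 470.03 + 102.08 + 1987.02 = 3254.09
ΣP(Year 0)·Q(Year 1) = 17.02×34 + 32.05×11 + 0.39×319 + 16.91×133 = 578.68 + 352.55 + 124.41 + 2249.03 = 3304.67
Index = 3254.09 / 3304.67 × 100 = 98.4694

98.47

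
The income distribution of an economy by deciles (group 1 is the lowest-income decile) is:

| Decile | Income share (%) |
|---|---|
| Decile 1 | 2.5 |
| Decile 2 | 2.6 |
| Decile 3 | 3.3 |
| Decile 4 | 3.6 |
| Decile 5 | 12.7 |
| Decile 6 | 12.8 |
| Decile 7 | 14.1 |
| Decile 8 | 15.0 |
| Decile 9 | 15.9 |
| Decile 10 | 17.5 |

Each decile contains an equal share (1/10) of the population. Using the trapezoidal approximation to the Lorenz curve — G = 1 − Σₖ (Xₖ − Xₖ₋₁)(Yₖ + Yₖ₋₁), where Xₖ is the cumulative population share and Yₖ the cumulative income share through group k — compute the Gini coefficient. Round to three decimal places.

Cumulative income shares Yₖ: 0.0250, 0.0510, 0.0840, 0.1200, 0.2470, 0.3750, 0.5160, 0.6660, 0.8250, 1.0000
Σ (Xₖ−Xₖ₋₁)(Yₖ+Yₖ₋₁) = (1/10)(0.0250+0.0000) + (1/10)(0.0510+0.0250) + (1/10)(0.0840+0.0510) + (1/10)(0.1200+0.0840) + (1/10)(0.2470+0.1200) + (1/10)(0.3750+0.2470) + (1/10)(0.5160+0.3750) + (1/10)(0.6660+0.5160) + (1/10)(0.8250+0.6660) + (1/10)(1.0000+0.8250)
  = 0.0025 + 0.0076 + 0.0135 + 0.0204 + 0.0367 + 0.0622 + 0.0891 + 0.1182 + 0.1491 + 0.1825 = 0.6818
G = 1 − 0.6818 = 0.3182

0.318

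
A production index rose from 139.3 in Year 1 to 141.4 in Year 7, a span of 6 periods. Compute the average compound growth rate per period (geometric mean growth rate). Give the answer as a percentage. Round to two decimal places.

0.25%

Growth factor = (141.4/139.3)^(1/6) = (1.015075)^(1/6) = 1.002497
Growth rate = 1.002497 − 1 = 0.002497 = 0.2497%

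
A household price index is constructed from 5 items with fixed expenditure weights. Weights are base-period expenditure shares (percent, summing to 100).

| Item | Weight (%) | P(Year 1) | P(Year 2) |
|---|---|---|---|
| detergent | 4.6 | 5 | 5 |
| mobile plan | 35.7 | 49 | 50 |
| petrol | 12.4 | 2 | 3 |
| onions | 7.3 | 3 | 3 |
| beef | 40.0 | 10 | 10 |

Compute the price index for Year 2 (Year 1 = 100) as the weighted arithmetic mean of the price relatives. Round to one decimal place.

detergent: 4.6 × (5/5) = 4.6 × 1.000000 = 4.6000
mobile plan: 35.7 × (50/49) = 35.7 × 1.020408 = 36.4286
petrol: 12.4 × (3/2) = 12.4 × 1.500000 = 18.6000
onions: 7.3 × (3/3) = 7.3 × 1.000000 = 7.3000
beef: 40.0 × (10/10) = 40.0 × 1.000000 = 40.0000
Index = Σ wᵢ·(p₁ᵢ/p₀ᵢ) = 4.6000 + 36.4286 + 18.6000 + 7.3000 + 40.0000 = 106.9286

106.9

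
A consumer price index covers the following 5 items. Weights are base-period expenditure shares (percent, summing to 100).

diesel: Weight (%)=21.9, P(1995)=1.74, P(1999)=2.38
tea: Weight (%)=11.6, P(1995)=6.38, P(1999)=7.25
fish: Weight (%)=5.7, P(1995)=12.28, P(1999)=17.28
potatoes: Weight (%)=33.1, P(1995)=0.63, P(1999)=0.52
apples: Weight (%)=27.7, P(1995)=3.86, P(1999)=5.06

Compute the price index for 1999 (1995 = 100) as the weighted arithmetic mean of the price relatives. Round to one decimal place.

114.8

diesel: 21.9 × (2.38/1.74) = 21.9 × 1.367816 = 29.9552
tea: 11.6 × (7.25/6.38) = 11.6 × 1.136364 = 13.1818
fish: 5.7 × (17.28/12.28) = 5.7 × 1.407166 = 8.0208
potatoes: 33.1 × (0.52/0.63) = 33.1 × 0.825397 = 27.3206
apples: 27.7 × (5.06/3.86) = 27.7 × 1.310881 = 36.3114
Index = Σ wᵢ·(p₁ᵢ/p₀ᵢ) = 29.9552 + 13.1818 + 8.0208 + 27.3206 + 36.3114 = 114.7899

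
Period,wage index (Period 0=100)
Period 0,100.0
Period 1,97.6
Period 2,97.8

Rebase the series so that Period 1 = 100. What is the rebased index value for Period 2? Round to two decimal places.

Rebased(Period 2) = 97.8 / 97.6 × 100 = 100.2049

100.20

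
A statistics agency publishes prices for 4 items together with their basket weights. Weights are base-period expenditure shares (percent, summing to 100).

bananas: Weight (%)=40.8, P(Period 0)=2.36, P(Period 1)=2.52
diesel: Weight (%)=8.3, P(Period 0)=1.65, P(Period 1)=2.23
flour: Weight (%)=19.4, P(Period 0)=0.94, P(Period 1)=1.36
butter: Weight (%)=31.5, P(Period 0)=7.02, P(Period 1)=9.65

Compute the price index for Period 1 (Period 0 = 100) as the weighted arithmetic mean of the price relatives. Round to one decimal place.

bananas: 40.8 × (2.52/2.36) = 40.8 × 1.067797 = 43.5661
diesel: 8.3 × (2.23/1.65) = 8.3 × 1.351515 = 11.2176
flour: 19.4 × (1.36/0.94) = 19.4 × 1.446809 = 28.0681
butter: 31.5 × (9.65/7.02) = 31.5 × 1.374644 = 43.3013
Index = Σ wᵢ·(p₁ᵢ/p₀ᵢ) = 43.5661 + 11.2176 + 28.0681 + 43.3013 = 126.1530

126.2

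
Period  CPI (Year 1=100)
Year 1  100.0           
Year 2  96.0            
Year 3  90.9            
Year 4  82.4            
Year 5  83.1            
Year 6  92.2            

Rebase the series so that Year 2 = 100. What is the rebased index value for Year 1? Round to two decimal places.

104.17

Rebased(Year 1) = 100.0 / 96.0 × 100 = 104.1667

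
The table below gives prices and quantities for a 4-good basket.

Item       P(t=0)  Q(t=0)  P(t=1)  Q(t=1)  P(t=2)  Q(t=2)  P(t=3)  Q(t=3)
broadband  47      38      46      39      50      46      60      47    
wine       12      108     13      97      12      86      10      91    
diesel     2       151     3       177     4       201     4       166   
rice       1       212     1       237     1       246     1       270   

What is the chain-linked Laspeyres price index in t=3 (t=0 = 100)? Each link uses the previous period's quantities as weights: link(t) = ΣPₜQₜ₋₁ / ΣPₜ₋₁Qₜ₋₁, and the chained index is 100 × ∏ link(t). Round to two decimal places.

120.11

Link t=0→t=1:
ΣP(t=1)Q(t=0) = 46×38 + 13×108 + 3×151 + 1×212 = 1748 + 1404 + 453 + 212 = 3817
ΣP(t=0)Q(t=0) = 47×38 + 12×108 + 2×151 + 1×212 = 1786 + 1296 + 302 + 212 = 3596
link = 3817/3596 = 1.061457
Link t=1→t=2:
ΣP(t=2)Q(t=1) = 50×39 + 12×97 + 4×177 + 1×237 = 1950 + 1164 + 708 + 237 = 4059
ΣP(t=1)Q(t=1) = 46×39 + 13×97 + 3×177 + 1×237 = 1794 + 1261 + 531 + 237 = 3823
link = 4059/3823 = 1.061732
Link t=2→t=3:
ΣP(t=3)Q(t=2) = 60×46 + 10×86 + 4×201 + 1×246 = 2760 + 860 + 804 + 246 = 4670
ΣP(t=2)Q(t=2) = 50×46 + 12×86 + 4×201 + 1×246 = 2300 + 1032 + 804 + 246 = 4382
link = 4670/4382 = 1.065723
Chained index = 100 × 1.061457 × 1.061732 × 1.065723 = 120.1052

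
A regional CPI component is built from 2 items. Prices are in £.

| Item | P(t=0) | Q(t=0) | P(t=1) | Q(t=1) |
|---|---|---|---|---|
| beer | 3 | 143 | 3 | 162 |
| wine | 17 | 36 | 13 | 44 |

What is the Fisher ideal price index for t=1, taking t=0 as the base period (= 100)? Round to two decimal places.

Laspeyres component (base-period weights):
ΣP(t=1)Q(t=0) = 3×143 + 13×36 = 429 + 468 = 897
ΣP(t=0)Q(t=0) = 3×143 + 17×36 = 429 + 612 = 1041
L = 897 / 1041 × 100 = 86.1671
Paasche component (current-period weights):
ΣP(t=1)Q(t=1) = 3×162 + 13×44 = 486 + 572 = 1058
ΣP(t=0)Q(t=1) = 3×162 + 17×44 = 486 + 748 = 1234
P = 1058 / 1234 × 100 = 85.7374
Fisher = √(L × P) = √(86.1671 × 85.7374) = 85.9520

85.95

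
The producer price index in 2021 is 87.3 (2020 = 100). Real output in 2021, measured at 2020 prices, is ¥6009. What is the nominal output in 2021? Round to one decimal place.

Nominal = Real × (Index/100) = 6009 × (87.3/100)
        = 6009 × 0.873 = 5245.8570

5245.9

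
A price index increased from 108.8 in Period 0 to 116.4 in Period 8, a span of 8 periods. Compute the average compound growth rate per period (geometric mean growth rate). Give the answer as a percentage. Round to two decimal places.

Growth factor = (116.4/108.8)^(1/8) = (1.069853)^(1/8) = 1.008476
Growth rate = 1.008476 − 1 = 0.008476 = 0.8476%

0.85%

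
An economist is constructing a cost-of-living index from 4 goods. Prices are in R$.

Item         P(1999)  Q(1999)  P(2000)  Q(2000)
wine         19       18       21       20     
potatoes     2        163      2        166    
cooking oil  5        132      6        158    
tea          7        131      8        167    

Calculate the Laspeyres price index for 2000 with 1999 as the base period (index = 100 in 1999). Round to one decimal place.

113.3

Laspeyres price index uses base-period quantities as weights.
ΣP(2000)·Q(1999) = 21×18 + 2×163 + 6×132 + 8×131 = 378 + 326 + 792 + 1048 = 2544
ΣP(1999)·Q(1999) = 19×18 + 2×163 + 5×132 + 7×131 = 342 + 326 + 660 + 917 = 2245
Index = 2544 / 2245 × 100 = 113.3185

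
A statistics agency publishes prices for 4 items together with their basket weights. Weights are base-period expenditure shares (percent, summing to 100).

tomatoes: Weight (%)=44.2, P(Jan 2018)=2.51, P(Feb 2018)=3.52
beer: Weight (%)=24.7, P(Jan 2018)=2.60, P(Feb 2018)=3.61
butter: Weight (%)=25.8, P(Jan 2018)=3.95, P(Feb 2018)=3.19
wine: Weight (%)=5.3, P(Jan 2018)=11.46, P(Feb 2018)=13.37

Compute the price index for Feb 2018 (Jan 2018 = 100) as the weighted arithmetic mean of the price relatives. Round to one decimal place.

tomatoes: 44.2 × (3.52/2.51) = 44.2 × 1.402390 = 61.9857
beer: 24.7 × (3.61/2.60) = 24.7 × 1.388462 = 34.2950
butter: 25.8 × (3.19/3.95) = 25.8 × 0.807595 = 20.8359
wine: 5.3 × (13.37/11.46) = 5.3 × 1.166667 = 6.1833
Index = Σ wᵢ·(p₁ᵢ/p₀ᵢ) = 61.9857 + 34.2950 + 20.8359 + 6.1833 = 123.2999

123.3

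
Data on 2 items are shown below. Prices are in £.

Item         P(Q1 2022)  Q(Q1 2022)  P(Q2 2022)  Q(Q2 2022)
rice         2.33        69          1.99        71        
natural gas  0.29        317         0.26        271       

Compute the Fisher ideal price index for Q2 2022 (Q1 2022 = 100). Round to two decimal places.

Laspeyres component (base-period weights):
ΣP(Q2 2022)Q(Q1 2022) = 1.99×69 + 0.26×317 = 137.31 + 82.42 = 219.73
ΣP(Q1 2022)Q(Q1 2022) = 2.33×69 + 0.29×317 = 160.77 + 91.93 = 252.7
L = 219.73 / 252.7 × 100 = 86.9529
Paasche component (current-period weights):
ΣP(Q2 2022)Q(Q2 2022) = 1.99×71 + 0.26×271 = 141.29 + 70.46 = 211.75
ΣP(Q1 2022)Q(Q2 2022) = 2.33×71 + 0.29×271 = 165.43 + 78.59 = 244.02
P = 211.75 / 244.02 × 100 = 86.7757
Fisher = √(L × P) = √(86.9529 × 86.7757) = 86.8642

86.86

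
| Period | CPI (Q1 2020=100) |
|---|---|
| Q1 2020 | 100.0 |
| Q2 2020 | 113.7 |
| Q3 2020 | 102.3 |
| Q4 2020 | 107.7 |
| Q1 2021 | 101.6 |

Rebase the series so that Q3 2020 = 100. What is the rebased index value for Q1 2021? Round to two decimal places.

99.32

Rebased(Q1 2021) = 101.6 / 102.3 × 100 = 99.3157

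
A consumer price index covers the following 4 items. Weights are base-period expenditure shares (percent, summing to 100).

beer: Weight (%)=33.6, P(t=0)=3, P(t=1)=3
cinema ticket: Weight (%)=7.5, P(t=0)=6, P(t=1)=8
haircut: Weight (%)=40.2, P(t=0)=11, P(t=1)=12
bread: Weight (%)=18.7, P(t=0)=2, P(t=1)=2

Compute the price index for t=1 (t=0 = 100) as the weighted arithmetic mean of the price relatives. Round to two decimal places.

beer: 33.6 × (3/3) = 33.6 × 1.000000 = 33.6000
cinema ticket: 7.5 × (8/6) = 7.5 × 1.333333 = 10.0000
haircut: 40.2 × (12/11) = 40.2 × 1.090909 = 43.8545
bread: 18.7 × (2/2) = 18.7 × 1.000000 = 18.7000
Index = Σ wᵢ·(p₁ᵢ/p₀ᵢ) = 33.6000 + 10.0000 + 43.8545 + 18.7000 = 106.1545

106.15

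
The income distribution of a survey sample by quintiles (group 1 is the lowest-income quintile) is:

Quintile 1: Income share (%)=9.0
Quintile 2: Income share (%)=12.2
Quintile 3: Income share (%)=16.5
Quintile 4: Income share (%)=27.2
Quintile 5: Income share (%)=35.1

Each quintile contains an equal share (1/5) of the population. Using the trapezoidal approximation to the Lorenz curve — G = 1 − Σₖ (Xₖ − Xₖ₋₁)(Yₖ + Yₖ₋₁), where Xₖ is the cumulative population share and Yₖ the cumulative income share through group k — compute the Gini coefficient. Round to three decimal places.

Cumulative income shares Yₖ: 0.0900, 0.2120, 0.3770, 0.6490, 1.0000
Σ (Xₖ−Xₖ₋₁)(Yₖ+Yₖ₋₁) = (1/5)(0.0900+0.0000) + (1/5)(0.2120+0.0900) + (1/5)(0.3770+0.2120) + (1/5)(0.6490+0.3770) + (1/5)(1.0000+0.6490)
  = 0.0180 + 0.0604 + 0.1178 + 0.2052 + 0.3298 = 0.7312
G = 1 − 0.7312 = 0.2688

0.269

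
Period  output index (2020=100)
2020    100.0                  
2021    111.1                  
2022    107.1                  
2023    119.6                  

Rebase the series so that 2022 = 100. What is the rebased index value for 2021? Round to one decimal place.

103.7

Rebased(2021) = 111.1 / 107.1 × 100 = 103.7348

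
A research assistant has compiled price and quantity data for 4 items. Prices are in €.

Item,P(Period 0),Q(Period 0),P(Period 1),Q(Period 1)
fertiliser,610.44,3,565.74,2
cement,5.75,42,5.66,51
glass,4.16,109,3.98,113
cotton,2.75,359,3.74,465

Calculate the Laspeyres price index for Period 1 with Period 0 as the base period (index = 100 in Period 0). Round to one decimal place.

105.6

Laspeyres price index uses base-period quantities as weights.
ΣP(Period 1)·Q(Period 0) = 565.74×3 + 5.66×42 + 3.98×109 + 3.74×359 = 1697.22 + 237.72 + 433.82 + 1342.66 = 3711.42
ΣP(Period 0)·Q(Period 0) = 610.44×3 + 5.75×42 + 4.16×109 + 2.75×359 = 1831.32 + 241.5 + 453.44 + 987.25 = 3513.51
Index = 3711.42 / 3513.51 × 100 = 105.6328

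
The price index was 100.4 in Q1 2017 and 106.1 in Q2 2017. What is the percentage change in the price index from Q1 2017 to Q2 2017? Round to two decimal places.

Change = (106.1 − 100.4) / 100.4 × 100
       = 5.7 / 100.4 × 100 = 5.6773%

5.68%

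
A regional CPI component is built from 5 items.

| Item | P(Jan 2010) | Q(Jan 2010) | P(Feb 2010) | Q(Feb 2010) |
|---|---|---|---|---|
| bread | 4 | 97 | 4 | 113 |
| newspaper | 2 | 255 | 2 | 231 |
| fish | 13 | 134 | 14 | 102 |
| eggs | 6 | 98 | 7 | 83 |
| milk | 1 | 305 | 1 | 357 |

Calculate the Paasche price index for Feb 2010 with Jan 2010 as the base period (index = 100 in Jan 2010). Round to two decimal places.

Paasche price index uses current-period quantities as weights.
ΣP(Feb 2010)·Q(Feb 2010) = 4×113 + 2×231 + 14×102 + 7×83 + 1×357 = 452 + 462 + 1428 + 581 + 357 = 3280
ΣP(Jan 2010)·Q(Feb 2010) = 4×113 + 2×231 + 13×102 + 6×83 + 1×357 = 452 + 462 + 1326 + 498 + 357 = 3095
Index = 3280 / 3095 × 100 = 105.9774

105.98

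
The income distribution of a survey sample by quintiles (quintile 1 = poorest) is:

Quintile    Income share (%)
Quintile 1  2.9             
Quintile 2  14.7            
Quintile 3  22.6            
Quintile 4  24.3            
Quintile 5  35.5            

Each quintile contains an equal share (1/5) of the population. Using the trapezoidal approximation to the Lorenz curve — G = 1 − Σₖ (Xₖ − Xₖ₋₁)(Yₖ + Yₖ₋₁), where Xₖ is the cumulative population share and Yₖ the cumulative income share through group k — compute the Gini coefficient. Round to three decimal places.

0.299

Cumulative income shares Yₖ: 0.0290, 0.1760, 0.4020, 0.6450, 1.0000
Σ (Xₖ−Xₖ₋₁)(Yₖ+Yₖ₋₁) = (1/5)(0.0290+0.0000) + (1/5)(0.1760+0.0290) + (1/5)(0.4020+0.1760) + (1/5)(0.6450+0.4020) + (1/5)(1.0000+0.6450)
  = 0.0058 + 0.0410 + 0.1156 + 0.2094 + 0.3290 = 0.7008
G = 1 − 0.7008 = 0.2992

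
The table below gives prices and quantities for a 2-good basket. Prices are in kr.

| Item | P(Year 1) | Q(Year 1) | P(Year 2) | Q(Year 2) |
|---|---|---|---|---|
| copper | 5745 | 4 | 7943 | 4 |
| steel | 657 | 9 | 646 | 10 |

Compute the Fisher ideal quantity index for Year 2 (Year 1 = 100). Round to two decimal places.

102.00

Laspeyres component (base-period weights):
ΣP(Year 1)Q(Year 2) = 5745×4 + 657×10 = 22980 + 6570 = 29550
ΣP(Year 1)Q(Year 1) = 5745×4 + 657×9 = 22980 + 5913 = 28893
L = 29550 / 28893 × 100 = 102.2739
Paasche component (current-period weights):
ΣP(Year 2)Q(Year 2) = 7943×4 + 646×10 = 31772 + 6460 = 38232
ΣP(Year 2)Q(Year 1) = 7943×4 + 646×9 = 31772 + 5814 = 37586
P = 38232 / 37586 × 100 = 101.7187
Fisher = √(L × P) = √(102.2739 × 101.7187) = 101.9959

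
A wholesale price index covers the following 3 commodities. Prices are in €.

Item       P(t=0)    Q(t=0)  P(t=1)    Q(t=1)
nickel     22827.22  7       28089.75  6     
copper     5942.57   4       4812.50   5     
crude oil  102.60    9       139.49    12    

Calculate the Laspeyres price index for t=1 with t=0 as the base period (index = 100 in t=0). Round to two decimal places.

Laspeyres price index uses base-period quantities as weights.
ΣP(t=1)·Q(t=0) = 28089.75×7 + 4812.50×4 + 139.49×9 = 196628.25 + 19250 + 1255.41 = 217133.66
ΣP(t=0)·Q(t=0) = 22827.22×7 + 5942.57×4 + 102.60×9 = 159790.54 + 23770.28 + 923.4 = 184484.22
Index = 217133.66 / 184484.22 × 100 = 117.6977

117.70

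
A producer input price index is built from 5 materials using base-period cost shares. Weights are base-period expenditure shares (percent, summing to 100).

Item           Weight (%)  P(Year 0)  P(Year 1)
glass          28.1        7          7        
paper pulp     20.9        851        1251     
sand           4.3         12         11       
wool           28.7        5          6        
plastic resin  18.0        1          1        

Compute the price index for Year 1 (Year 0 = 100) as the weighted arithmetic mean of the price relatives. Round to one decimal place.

115.2

glass: 28.1 × (7/7) = 28.1 × 1.000000 = 28.1000
paper pulp: 20.9 × (1251/851) = 20.9 × 1.470035 = 30.7237
sand: 4.3 × (11/12) = 4.3 × 0.916667 = 3.9417
wool: 28.7 × (6/5) = 28.7 × 1.200000 = 34.4400
plastic resin: 18.0 × (1/1) = 18.0 × 1.000000 = 18.0000
Index = Σ wᵢ·(p₁ᵢ/p₀ᵢ) = 28.1000 + 30.7237 + 3.9417 + 34.4400 + 18.0000 = 115.2054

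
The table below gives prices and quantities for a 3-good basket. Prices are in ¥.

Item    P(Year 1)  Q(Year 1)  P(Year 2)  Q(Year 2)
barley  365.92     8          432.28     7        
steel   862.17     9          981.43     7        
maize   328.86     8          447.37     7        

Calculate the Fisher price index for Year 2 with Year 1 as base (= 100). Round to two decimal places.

119.35

Laspeyres component (base-period weights):
ΣP(Year 2)Q(Year 1) = 432.28×8 + 981.43×9 + 447.37×8 = 3458.24 + 8832.87 + 3578.96 = 15870.07
ΣP(Year 1)Q(Year 1) = 365.92×8 + 862.17×9 + 328.86×8 = 2927.36 + 7759.53 + 2630.88 = 13317.77
L = 15870.07 / 13317.77 × 100 = 119.1646
Paasche component (current-period weights):
ΣP(Year 2)Q(Year 2) = 432.28×7 + 981.43×7 + 447.37×7 = 3025.96 + 6870.01 + 3131.59 = 13027.56
ΣP(Year 1)Q(Year 2) = 365.92×7 + 862.17×7 + 328.86×7 = 2561.44 + 6035.19 + 2302.02 = 10898.65
P = 13027.56 / 10898.65 × 100 = 119.5337
Fisher = √(L × P) = √(119.1646 × 119.5337) = 119.3490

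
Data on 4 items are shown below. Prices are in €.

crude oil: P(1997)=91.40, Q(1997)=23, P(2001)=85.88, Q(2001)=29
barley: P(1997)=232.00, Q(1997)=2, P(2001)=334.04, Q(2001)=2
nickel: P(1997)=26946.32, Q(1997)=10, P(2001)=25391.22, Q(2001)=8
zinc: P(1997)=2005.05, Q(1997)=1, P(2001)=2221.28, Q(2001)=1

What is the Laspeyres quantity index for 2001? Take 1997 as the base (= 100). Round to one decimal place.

Laspeyres quantity index uses base-period prices as weights.
ΣP(1997)·Q(2001) = 91.40×29 + 232.00×2 + 26946.32×8 + 2005.05×1 = 2650.6 + 464 + 215570.56 + 2005.05 = 220690.21
ΣP(1997)·Q(1997) = 91.40×23 + 232.00×2 + 26946.32×10 + 2005.05×1 = 2102.2 + 464 + 269463.2 + 2005.05 = 274034.45
Index = 220690.21 / 274034.45 × 100 = 80.5337

80.5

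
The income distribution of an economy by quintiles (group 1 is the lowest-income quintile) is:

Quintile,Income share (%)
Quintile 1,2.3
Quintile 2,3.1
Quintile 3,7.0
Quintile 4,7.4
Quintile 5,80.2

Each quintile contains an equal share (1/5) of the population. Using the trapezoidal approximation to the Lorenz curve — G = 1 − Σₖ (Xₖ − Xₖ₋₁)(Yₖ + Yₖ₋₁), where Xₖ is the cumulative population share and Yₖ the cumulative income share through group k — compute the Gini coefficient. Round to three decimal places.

0.640

Cumulative income shares Yₖ: 0.0230, 0.0540, 0.1240, 0.1980, 1.0000
Σ (Xₖ−Xₖ₋₁)(Yₖ+Yₖ₋₁) = (1/5)(0.0230+0.0000) + (1/5)(0.0540+0.0230) + (1/5)(0.1240+0.0540) + (1/5)(0.1980+0.1240) + (1/5)(1.0000+0.1980)
  = 0.0046 + 0.0154 + 0.0356 + 0.0644 + 0.2396 = 0.3596
G = 1 − 0.3596 = 0.6404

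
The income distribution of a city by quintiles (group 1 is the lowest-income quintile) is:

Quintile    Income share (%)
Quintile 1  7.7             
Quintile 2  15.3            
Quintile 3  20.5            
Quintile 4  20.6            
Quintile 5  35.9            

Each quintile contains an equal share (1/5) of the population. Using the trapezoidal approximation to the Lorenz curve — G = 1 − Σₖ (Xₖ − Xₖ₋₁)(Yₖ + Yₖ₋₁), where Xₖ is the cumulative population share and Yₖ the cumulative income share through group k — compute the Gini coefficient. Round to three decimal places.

0.247

Cumulative income shares Yₖ: 0.0770, 0.2300, 0.4350, 0.6410, 1.0000
Σ (Xₖ−Xₖ₋₁)(Yₖ+Yₖ₋₁) = (1/5)(0.0770+0.0000) + (1/5)(0.2300+0.0770) + (1/5)(0.4350+0.2300) + (1/5)(0.6410+0.4350) + (1/5)(1.0000+0.6410)
  = 0.0154 + 0.0614 + 0.1330 + 0.2152 + 0.3282 = 0.7532
G = 1 − 0.7532 = 0.2468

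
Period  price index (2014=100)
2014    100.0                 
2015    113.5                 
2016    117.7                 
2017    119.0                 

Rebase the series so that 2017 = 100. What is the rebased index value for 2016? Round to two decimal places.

98.91

Rebased(2016) = 117.7 / 119.0 × 100 = 98.9076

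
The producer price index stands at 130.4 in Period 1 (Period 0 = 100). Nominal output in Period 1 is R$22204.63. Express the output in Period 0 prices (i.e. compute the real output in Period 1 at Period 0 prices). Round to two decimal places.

Real = Nominal ÷ (Index/100) = 22204.63 ÷ (130.4/100)
     = 22204.63 ÷ 1.304 = 17028.0905

17028.09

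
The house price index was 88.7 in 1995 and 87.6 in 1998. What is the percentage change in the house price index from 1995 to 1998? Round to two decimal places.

Change = (87.6 − 88.7) / 88.7 × 100
       = -1.1 / 88.7 × 100 = -1.2401%

-1.24%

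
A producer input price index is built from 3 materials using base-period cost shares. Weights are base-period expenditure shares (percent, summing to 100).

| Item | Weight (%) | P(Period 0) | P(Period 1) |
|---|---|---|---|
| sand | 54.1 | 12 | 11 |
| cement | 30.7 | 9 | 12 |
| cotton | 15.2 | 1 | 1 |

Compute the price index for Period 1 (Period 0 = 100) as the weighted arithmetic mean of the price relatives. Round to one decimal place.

sand: 54.1 × (11/12) = 54.1 × 0.916667 = 49.5917
cement: 30.7 × (12/9) = 30.7 × 1.333333 = 40.9333
cotton: 15.2 × (1/1) = 15.2 × 1.000000 = 15.2000
Index = Σ wᵢ·(p₁ᵢ/p₀ᵢ) = 49.5917 + 40.9333 + 15.2000 = 105.7250

105.7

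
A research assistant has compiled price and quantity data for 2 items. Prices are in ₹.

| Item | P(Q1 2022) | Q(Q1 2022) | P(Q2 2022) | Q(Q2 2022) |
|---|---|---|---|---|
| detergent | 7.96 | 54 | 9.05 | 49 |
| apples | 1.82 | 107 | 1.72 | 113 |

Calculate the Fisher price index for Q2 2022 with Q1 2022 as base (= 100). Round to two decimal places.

Laspeyres component (base-period weights):
ΣP(Q2 2022)Q(Q1 2022) = 9.05×54 + 1.72×107 = 488.7 + 184.04 = 672.74
ΣP(Q1 2022)Q(Q1 2022) = 7.96×54 + 1.82×107 = 429.84 + 194.74 = 624.58
L = 672.74 / 624.58 × 100 = 107.7108
Paasche component (current-period weights):
ΣP(Q2 2022)Q(Q2 2022) = 9.05×49 + 1.72×113 = 443.45 + 194.36 = 637.81
ΣP(Q1 2022)Q(Q2 2022) = 7.96×49 + 1.82×113 = 390.04 + 205.66 = 595.7
P = 637.81 / 595.7 × 100 = 107.0690
Fisher = √(L × P) = √(107.7108 × 107.0690) = 107.3894

107.39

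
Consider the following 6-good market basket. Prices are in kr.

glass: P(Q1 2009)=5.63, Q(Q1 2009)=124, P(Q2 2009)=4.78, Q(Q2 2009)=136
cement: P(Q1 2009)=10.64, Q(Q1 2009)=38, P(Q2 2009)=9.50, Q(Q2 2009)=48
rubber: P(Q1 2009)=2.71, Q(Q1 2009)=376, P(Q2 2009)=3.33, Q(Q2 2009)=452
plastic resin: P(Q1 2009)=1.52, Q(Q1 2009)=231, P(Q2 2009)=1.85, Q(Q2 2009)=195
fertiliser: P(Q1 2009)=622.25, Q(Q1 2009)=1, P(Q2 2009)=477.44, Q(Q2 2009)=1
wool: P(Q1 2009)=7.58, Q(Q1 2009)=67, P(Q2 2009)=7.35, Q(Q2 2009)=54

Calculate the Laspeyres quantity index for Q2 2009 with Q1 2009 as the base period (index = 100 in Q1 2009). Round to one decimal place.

Laspeyres quantity index uses base-period prices as weights.
ΣP(Q1 2009)·Q(Q2 2009) = 5.63×136 + 10.64×48 + 2.71×452 + 1.52×195 + 622.25×1 + 7.58×54 = 765.68 + 510.72 + 1224.92 + 296.4 + 622.25 + 409.32 = 3829.29
ΣP(Q1 2009)·Q(Q1 2009) = 5.63×124 + 10.64×38 + 2.71×376 + 1.52×231 + 622.25×1 + 7.58×67 = 698.12 + 404.32 + 1018.96 + 351.12 + 622.25 + 507.86 = 3602.63
Index = 3829.29 / 3602.63 × 100 = 106.2915

106.3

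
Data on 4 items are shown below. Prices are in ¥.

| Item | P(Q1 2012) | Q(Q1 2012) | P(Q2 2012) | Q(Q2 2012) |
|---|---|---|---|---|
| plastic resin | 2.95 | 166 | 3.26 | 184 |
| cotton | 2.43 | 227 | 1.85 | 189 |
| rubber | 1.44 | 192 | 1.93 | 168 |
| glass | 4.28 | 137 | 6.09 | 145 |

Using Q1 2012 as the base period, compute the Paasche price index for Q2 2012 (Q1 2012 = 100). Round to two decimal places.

115.67

Paasche price index uses current-period quantities as weights.
ΣP(Q2 2012)·Q(Q2 2012) = 3.26×184 + 1.85×189 + 1.93×168 + 6.09×145 = 599.84 + 349.65 + 324.24 + 883.05 = 2156.78
ΣP(Q1 2012)·Q(Q2 2012) = 2.95×184 + 2.43×189 + 1.44×168 + 4.28×145 = 542.8 + 459.27 + 241.92 + 620.6 = 1864.59
Index = 2156.78 / 1864.59 × 100 = 115.6705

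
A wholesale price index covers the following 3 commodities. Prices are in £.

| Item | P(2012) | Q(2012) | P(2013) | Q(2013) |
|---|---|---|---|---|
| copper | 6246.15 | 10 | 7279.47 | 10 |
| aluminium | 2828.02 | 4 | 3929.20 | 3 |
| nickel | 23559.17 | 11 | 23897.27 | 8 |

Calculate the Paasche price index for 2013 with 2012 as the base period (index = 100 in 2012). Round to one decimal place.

Paasche price index uses current-period quantities as weights.
ΣP(2013)·Q(2013) = 7279.47×10 + 3929.20×3 + 23897.27×8 = 72794.7 + 11787.6 + 191178.16 = 275760.46
ΣP(2012)·Q(2013) = 6246.15×10 + 2828.02×3 + 23559.17×8 = 62461.5 + 8484.06 + 188473.36 = 259418.92
Index = 275760.46 / 259418.92 × 100 = 106.2993

106.3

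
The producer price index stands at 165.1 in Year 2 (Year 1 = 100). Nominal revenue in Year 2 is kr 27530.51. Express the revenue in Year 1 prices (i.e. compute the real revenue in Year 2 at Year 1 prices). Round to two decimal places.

16675.05

Real = Nominal ÷ (Index/100) = 27530.51 ÷ (165.1/100)
     = 27530.51 ÷ 1.651 = 16675.0515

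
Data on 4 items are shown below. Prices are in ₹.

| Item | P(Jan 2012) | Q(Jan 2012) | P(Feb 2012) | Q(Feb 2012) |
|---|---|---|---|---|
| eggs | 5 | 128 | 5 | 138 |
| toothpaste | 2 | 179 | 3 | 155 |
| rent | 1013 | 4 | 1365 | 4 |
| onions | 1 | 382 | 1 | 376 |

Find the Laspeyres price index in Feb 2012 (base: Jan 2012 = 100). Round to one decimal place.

129.2

Laspeyres price index uses base-period quantities as weights.
ΣP(Feb 2012)·Q(Jan 2012) = 5×128 + 3×179 + 1365×4 + 1×382 = 640 + 537 + 5460 + 382 = 7019
ΣP(Jan 2012)·Q(Jan 2012) = 5×128 + 2×179 + 1013×4 + 1×382 = 640 + 358 + 4052 + 382 = 5432
Index = 7019 / 5432 × 100 = 129.2158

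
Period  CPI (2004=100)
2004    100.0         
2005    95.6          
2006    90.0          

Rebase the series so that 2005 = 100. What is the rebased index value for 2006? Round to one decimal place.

94.1

Rebased(2006) = 90.0 / 95.6 × 100 = 94.1423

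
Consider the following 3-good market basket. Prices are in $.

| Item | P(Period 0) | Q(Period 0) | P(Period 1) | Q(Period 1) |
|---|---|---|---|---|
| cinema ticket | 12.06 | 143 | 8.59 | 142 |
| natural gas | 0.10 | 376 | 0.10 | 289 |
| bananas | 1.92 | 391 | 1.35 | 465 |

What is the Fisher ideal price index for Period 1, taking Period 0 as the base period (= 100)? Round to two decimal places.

71.31

Laspeyres component (base-period weights):
ΣP(Period 1)Q(Period 0) = 8.59×143 + 0.10×376 + 1.35×391 = 1228.37 + 37.6 + 527.85 = 1793.82
ΣP(Period 0)Q(Period 0) = 12.06×143 + 0.10×376 + 1.92×391 = 1724.58 + 37.6 + 750.72 = 2512.9
L = 1793.82 / 2512.9 × 100 = 71.3845
Paasche component (current-period weights):
ΣP(Period 1)Q(Period 1) = 8.59×142 + 0.10×289 + 1.35×465 = 1219.78 + 28.9 + 627.75 = 1876.43
ΣP(Period 0)Q(Period 1) = 12.06×142 + 0.10×289 + 1.92×465 = 1712.52 + 28.9 + 892.8 = 2634.22
P = 1876.43 / 2634.22 × 100 = 71.2329
Fisher = √(L × P) = √(71.3845 × 71.2329) = 71.3086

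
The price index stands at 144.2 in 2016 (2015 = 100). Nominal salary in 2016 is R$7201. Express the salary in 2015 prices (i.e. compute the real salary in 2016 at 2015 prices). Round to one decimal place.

4993.8

Real = Nominal ÷ (Index/100) = 7201 ÷ (144.2/100)
     = 7201 ÷ 1.442 = 4993.7587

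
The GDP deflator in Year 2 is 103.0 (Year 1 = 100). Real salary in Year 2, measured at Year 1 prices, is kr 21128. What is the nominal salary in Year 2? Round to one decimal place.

Nominal = Real × (Index/100) = 21128 × (103.0/100)
        = 21128 × 1.030 = 21761.8400

21761.8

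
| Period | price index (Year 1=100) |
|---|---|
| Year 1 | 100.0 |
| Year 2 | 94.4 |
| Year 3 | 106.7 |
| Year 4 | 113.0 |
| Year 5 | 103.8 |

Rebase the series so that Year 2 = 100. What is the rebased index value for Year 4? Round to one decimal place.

119.7

Rebased(Year 4) = 113.0 / 94.4 × 100 = 119.7034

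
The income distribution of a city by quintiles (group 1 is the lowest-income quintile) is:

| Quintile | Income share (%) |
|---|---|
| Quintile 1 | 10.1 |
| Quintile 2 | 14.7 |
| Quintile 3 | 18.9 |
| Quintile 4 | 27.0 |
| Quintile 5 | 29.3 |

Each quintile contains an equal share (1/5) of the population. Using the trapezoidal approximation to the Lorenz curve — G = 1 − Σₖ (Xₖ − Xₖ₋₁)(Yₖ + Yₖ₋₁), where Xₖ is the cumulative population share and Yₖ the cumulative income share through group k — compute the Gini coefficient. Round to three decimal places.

0.203

Cumulative income shares Yₖ: 0.1010, 0.2480, 0.4370, 0.7070, 1.0000
Σ (Xₖ−Xₖ₋₁)(Yₖ+Yₖ₋₁) = (1/5)(0.1010+0.0000) + (1/5)(0.2480+0.1010) + (1/5)(0.4370+0.2480) + (1/5)(0.7070+0.4370) + (1/5)(1.0000+0.7070)
  = 0.0202 + 0.0698 + 0.1370 + 0.2288 + 0.3414 = 0.7972
G = 1 − 0.7972 = 0.2028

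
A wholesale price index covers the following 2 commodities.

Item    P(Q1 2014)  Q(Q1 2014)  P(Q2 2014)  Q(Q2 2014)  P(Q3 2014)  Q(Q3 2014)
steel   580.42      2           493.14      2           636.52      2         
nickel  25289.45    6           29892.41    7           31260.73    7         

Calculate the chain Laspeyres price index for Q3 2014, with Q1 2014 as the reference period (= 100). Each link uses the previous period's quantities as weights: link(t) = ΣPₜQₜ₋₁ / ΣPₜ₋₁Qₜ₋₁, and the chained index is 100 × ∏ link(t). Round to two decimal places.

Link Q1 2014→Q2 2014:
ΣP(Q2 2014)Q(Q1 2014) = 493.14×2 + 29892.41×6 = 986.28 + 179354.46 = 180340.74
ΣP(Q1 2014)Q(Q1 2014) = 580.42×2 + 25289.45×6 = 1160.84 + 151736.7 = 152897.54
link = 180340.74/152897.54 = 1.179488
Link Q2 2014→Q3 2014:
ΣP(Q3 2014)Q(Q2 2014) = 636.52×2 + 31260.73×7 = 1273.04 + 218825.11 = 220098.15
ΣP(Q2 2014)Q(Q2 2014) = 493.14×2 + 29892.41×7 = 986.28 + 209246.87 = 210233.15
link = 220098.15/210233.15 = 1.046924
Chained index = 100 × 1.179488 × 1.046924 = 123.4834

123.48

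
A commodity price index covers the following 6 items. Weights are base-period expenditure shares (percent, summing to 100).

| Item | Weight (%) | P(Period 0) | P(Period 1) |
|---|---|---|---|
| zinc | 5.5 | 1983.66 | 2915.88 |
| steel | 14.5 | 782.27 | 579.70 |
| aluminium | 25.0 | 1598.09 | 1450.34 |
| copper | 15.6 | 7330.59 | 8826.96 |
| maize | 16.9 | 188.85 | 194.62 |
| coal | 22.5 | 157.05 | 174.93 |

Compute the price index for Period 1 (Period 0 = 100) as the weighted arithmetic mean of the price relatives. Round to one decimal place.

102.8

zinc: 5.5 × (2915.88/1983.66) = 5.5 × 1.469949 = 8.0847
steel: 14.5 × (579.70/782.27) = 14.5 × 0.741048 = 10.7452
aluminium: 25.0 × (1450.34/1598.09) = 25.0 × 0.907546 = 22.6886
copper: 15.6 × (8826.96/7330.59) = 15.6 × 1.204127 = 18.7844
maize: 16.9 × (194.62/188.85) = 16.9 × 1.030553 = 17.4164
coal: 22.5 × (174.93/157.05) = 22.5 × 1.113849 = 25.0616
Index = Σ wᵢ·(p₁ᵢ/p₀ᵢ) = 8.0847 + 10.7452 + 22.6886 + 18.7844 + 17.4164 + 25.0616 = 102.7809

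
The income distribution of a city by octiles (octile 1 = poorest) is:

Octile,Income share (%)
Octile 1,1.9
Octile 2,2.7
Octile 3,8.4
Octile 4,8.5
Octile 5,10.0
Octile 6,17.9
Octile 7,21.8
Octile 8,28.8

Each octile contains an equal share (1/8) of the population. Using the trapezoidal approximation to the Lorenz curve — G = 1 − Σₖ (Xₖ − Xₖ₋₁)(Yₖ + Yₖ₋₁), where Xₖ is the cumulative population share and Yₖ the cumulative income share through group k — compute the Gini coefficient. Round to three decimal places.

0.392

Cumulative income shares Yₖ: 0.0190, 0.0460, 0.1300, 0.2150, 0.3150, 0.4940, 0.7120, 1.0000
Σ (Xₖ−Xₖ₋₁)(Yₖ+Yₖ₋₁) = (1/8)(0.0190+0.0000) + (1/8)(0.0460+0.0190) + (1/8)(0.1300+0.0460) + (1/8)(0.2150+0.1300) + (1/8)(0.3150+0.2150) + (1/8)(0.4940+0.3150) + (1/8)(0.7120+0.4940) + (1/8)(1.0000+0.7120)
  = 0.0024 + 0.0081 + 0.0220 + 0.0431 + 0.0663 + 0.1011 + 0.1508 + 0.2140 = 0.6078
G = 1 − 0.6078 = 0.3922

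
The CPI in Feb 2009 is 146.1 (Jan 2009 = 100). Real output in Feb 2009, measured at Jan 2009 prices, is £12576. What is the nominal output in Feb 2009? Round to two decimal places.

18373.54

Nominal = Real × (Index/100) = 12576 × (146.1/100)
        = 12576 × 1.461 = 18373.5360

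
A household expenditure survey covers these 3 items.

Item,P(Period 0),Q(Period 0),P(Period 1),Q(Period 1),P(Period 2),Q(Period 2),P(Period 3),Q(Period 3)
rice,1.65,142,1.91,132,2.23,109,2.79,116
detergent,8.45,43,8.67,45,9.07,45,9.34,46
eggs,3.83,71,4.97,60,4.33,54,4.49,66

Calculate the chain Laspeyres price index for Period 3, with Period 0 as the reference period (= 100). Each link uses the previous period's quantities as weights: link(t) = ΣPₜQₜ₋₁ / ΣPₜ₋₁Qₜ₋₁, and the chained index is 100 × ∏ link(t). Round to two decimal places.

Link Period 0→Period 1:
ΣP(Period 1)Q(Period 0) = 1.91×142 + 8.67×43 + 4.97×71 = 271.22 + 372.81 + 352.87 = 996.9
ΣP(Period 0)Q(Period 0) = 1.65×142 + 8.45×43 + 3.83×71 = 234.3 + 363.35 + 271.93 = 869.58
link = 996.9/869.58 = 1.146416
Link Period 1→Period 2:
ΣP(Period 2)Q(Period 1) = 2.23×132 + 9.07×45 + 4.33×60 = 294.36 + 408.15 + 259.8 = 962.31
ΣP(Period 1)Q(Period 1) = 1.91×132 + 8.67×45 + 4.97×60 = 252.12 + 390.15 + 298.2 = 940.47
link = 962.31/940.47 = 1.023222
Link Period 2→Period 3:
ΣP(Period 3)Q(Period 2) = 2.79×109 + 9.34×45 + 4.49×54 = 304.11 + 420.3 + 242.46 = 966.87
ΣP(Period 2)Q(Period 2) = 2.23×109 + 9.07×45 + 4.33×54 = 243.07 + 408.15 + 233.82 = 885.04
link = 966.87/885.04 = 1.092459
Chained index = 100 × 1.146416 × 1.023222 × 1.092459 = 128.1496

128.15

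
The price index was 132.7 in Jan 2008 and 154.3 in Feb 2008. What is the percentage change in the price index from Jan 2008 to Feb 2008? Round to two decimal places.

Change = (154.3 − 132.7) / 132.7 × 100
       = 21.6 / 132.7 × 100 = 16.2773%

16.28%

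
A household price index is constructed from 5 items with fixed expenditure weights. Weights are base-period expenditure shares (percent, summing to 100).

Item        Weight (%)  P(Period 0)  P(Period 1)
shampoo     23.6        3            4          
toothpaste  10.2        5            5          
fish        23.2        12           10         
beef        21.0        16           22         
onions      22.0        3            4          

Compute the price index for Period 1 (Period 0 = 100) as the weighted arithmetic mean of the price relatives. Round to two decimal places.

119.21

shampoo: 23.6 × (4/3) = 23.6 × 1.333333 = 31.4667
toothpaste: 10.2 × (5/5) = 10.2 × 1.000000 = 10.2000
fish: 23.2 × (10/12) = 23.2 × 0.833333 = 19.3333
beef: 21.0 × (22/16) = 21.0 × 1.375000 = 28.8750
onions: 22.0 × (4/3) = 22.0 × 1.333333 = 29.3333
Index = Σ wᵢ·(p₁ᵢ/p₀ᵢ) = 31.4667 + 10.2000 + 19.3333 + 28.8750 + 29.3333 = 119.2083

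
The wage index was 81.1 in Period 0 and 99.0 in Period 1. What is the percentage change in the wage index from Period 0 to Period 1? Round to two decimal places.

22.07%

Change = (99.0 − 81.1) / 81.1 × 100
       = 17.9 / 81.1 × 100 = 22.0715%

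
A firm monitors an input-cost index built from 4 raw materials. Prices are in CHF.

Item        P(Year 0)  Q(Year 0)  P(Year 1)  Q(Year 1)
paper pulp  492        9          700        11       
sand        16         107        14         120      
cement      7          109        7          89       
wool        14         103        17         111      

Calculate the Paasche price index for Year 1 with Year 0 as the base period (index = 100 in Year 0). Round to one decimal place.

125.0

Paasche price index uses current-period quantities as weights.
ΣP(Year 1)·Q(Year 1) = 700×11 + 14×120 + 7×89 + 17×111 = 7700 + 1680 + 623 + 1887 = 11890
ΣP(Year 0)·Q(Year 1) = 492×11 + 16×120 + 7×89 + 14×111 = 5412 + 1920 + 623 + 1554 = 9509
Index = 11890 / 9509 × 100 = 125.0394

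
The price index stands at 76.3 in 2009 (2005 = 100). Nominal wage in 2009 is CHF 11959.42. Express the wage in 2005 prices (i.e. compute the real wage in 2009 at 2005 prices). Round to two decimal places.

15674.21

Real = Nominal ÷ (Index/100) = 11959.42 ÷ (76.3/100)
     = 11959.42 ÷ 0.763 = 15674.2071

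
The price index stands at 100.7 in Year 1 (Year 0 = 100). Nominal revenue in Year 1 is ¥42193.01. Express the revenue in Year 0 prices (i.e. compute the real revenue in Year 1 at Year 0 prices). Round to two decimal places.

41899.71

Real = Nominal ÷ (Index/100) = 42193.01 ÷ (100.7/100)
     = 42193.01 ÷ 1.007 = 41899.7120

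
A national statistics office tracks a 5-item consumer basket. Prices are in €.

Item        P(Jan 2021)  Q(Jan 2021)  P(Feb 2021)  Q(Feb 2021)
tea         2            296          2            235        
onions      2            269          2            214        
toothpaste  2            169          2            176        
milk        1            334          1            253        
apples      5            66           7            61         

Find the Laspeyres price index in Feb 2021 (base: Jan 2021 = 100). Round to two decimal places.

Laspeyres price index uses base-period quantities as weights.
ΣP(Feb 2021)·Q(Jan 2021) = 2×296 + 2×269 + 2×169 + 1×334 + 7×66 = 592 + 538 + 338 + 334 + 462 = 2264
ΣP(Jan 2021)·Q(Jan 2021) = 2×296 + 2×269 + 2×169 + 1×334 + 5×66 = 592 + 538 + 338 + 334 + 330 = 2132
Index = 2264 / 2132 × 100 = 106.1914

106.19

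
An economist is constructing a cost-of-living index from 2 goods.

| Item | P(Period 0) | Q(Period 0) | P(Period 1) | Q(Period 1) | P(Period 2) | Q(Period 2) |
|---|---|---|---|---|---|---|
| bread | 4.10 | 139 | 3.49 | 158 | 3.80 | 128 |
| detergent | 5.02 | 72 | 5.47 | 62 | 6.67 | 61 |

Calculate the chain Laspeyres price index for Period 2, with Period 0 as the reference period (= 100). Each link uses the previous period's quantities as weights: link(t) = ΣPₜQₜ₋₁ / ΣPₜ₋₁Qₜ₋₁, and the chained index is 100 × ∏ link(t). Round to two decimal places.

107.45

Link Period 0→Period 1:
ΣP(Period 1)Q(Period 0) = 3.49×139 + 5.47×72 = 485.11 + 393.84 = 878.95
ΣP(Period 0)Q(Period 0) = 4.10×139 + 5.02×72 = 569.9 + 361.44 = 931.34
link = 878.95/931.34 = 0.943748
Link Period 1→Period 2:
ΣP(Period 2)Q(Period 1) = 3.80×158 + 6.67×62 = 600.4 + 413.54 = 1013.94
ΣP(Period 1)Q(Period 1) = 3.49×158 + 5.47×62 = 551.42 + 339.14 = 890.56
link = 1013.94/890.56 = 1.138542
Chained index = 100 × 0.943748 × 1.138542 = 107.4496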